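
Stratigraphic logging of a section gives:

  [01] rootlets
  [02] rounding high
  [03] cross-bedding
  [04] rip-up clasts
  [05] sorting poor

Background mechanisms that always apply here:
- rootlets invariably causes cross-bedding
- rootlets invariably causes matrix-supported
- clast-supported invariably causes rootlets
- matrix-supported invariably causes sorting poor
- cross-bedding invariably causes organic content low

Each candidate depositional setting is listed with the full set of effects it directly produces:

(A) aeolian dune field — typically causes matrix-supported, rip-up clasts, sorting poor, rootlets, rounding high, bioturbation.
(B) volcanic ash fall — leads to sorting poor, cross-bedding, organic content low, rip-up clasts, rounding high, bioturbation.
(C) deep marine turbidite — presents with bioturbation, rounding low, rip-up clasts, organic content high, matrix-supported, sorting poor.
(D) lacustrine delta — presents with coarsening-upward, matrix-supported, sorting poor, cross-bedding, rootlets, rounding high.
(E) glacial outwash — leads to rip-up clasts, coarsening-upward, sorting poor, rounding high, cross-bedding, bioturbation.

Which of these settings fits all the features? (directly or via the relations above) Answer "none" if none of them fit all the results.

A

Checking each candidate against the observations:
(A) aeolian dune field — rootlets match; rounding high match; cross-bedding match (by rootlets → cross-bedding); rip-up clasts match; sorting poor match
(B) volcanic ash fall — rootlets miss; rounding high match; cross-bedding match; rip-up clasts match; sorting poor match
(C) deep marine turbidite — rootlets miss; rounding high miss; cross-bedding miss; rip-up clasts match; sorting poor match
(D) lacustrine delta — rootlets match; rounding high match; cross-bedding match; rip-up clasts miss; sorting poor match
(E) glacial outwash — does not account for rootlets
(A) is the only candidate with no mismatches.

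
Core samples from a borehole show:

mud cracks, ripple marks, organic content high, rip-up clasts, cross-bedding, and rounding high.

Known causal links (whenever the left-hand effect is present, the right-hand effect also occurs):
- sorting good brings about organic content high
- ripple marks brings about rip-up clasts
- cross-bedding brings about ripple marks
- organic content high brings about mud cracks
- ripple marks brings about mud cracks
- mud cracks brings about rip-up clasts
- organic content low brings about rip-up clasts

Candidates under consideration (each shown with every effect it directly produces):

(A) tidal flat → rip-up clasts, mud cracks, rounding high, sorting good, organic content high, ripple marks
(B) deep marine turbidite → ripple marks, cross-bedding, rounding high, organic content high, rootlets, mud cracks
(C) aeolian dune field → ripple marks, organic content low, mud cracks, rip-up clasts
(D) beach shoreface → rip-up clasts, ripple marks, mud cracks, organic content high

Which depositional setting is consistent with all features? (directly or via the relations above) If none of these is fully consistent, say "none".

Checking each candidate against the observations:
(A) tidal flat — does not account for cross-bedding
(B) deep marine turbidite — accounts for every observation (rip-up clasts via ripple marks → rip-up clasts)
(C) aeolian dune field — mud cracks ✓; ripple marks ✓; organic content high ✗; rip-up clasts ✓; cross-bedding ✗; rounding high ✗
(D) beach shoreface — does not account for cross-bedding, rounding high
(B) alone accounts for all the evidence.

B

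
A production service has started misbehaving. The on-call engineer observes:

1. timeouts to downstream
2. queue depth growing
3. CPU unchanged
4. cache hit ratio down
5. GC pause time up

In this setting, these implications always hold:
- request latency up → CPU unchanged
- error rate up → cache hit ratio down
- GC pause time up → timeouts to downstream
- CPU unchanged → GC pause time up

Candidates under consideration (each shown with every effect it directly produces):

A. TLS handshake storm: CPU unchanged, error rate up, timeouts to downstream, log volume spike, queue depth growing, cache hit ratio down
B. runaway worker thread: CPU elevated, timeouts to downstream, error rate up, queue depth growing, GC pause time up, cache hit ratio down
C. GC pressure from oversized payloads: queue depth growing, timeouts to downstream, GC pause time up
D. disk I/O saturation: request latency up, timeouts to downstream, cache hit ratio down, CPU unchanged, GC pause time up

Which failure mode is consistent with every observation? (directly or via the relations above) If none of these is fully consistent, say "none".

A

Checking each candidate against the observations:
(A) TLS handshake storm — accounts for every observation (GC pause time up via CPU unchanged → GC pause time up)
(B) runaway worker thread — fails on CPU unchanged (predicts CPU elevated, not CPU unchanged)
(C) GC pressure from oversized payloads — timeouts to downstream match; queue depth growing match; CPU unchanged miss; cache hit ratio down miss; GC pause time up match
(D) disk I/O saturation — timeouts to downstream match; queue depth growing miss; CPU unchanged match; cache hit ratio down match; GC pause time up match
(A) is the only candidate with no mismatches.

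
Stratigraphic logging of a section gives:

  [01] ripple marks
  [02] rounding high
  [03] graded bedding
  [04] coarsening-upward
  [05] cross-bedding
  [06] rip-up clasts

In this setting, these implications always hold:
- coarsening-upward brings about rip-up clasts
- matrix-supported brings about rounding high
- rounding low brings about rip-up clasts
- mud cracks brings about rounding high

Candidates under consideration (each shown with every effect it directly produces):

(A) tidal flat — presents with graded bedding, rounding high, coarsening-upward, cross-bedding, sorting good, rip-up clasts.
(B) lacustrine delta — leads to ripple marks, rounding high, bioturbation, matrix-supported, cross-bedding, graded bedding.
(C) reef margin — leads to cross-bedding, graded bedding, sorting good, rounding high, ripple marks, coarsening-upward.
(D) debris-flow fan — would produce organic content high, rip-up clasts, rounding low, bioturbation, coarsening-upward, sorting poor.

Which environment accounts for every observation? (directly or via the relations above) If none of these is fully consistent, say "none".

Checking each candidate against the observations:
(A) tidal flat — ripple marks -; rounding high +; graded bedding +; coarsening-upward +; cross-bedding +; rip-up clasts +
(B) lacustrine delta — does not account for coarsening-upward, rip-up clasts
(C) reef margin — ripple marks +; rounding high +; graded bedding +; coarsening-upward +; cross-bedding +; rip-up clasts + (by coarsening-upward → rip-up clasts)
(D) debris-flow fan — ripple marks -; rounding high -; graded bedding -; coarsening-upward +; cross-bedding -; rip-up clasts +
(C) is the only candidate with no mismatches.

C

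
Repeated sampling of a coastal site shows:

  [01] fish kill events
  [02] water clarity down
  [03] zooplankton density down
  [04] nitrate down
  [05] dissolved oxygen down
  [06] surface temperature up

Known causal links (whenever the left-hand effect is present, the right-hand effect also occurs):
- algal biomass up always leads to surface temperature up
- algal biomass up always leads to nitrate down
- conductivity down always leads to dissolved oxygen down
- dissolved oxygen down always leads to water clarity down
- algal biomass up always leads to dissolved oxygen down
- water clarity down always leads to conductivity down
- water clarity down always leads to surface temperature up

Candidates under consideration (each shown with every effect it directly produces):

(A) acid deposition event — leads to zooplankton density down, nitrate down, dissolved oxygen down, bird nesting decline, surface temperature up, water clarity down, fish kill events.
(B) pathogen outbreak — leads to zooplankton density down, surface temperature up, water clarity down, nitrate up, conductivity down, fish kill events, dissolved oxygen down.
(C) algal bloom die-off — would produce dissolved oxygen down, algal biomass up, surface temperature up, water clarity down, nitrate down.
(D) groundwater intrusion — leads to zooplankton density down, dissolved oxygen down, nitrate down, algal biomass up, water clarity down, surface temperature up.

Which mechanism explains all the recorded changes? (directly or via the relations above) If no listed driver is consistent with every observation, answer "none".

A

Checking each candidate against the observations:
(A) acid deposition event — fish kill events ✓; water clarity down ✓; zooplankton density down ✓; nitrate down ✓; dissolved oxygen down ✓; surface temperature up ✓
(B) pathogen outbreak — fish kill events ✓; water clarity down ✓; zooplankton density down ✓; nitrate down ✗; dissolved oxygen down ✓; surface temperature up ✓
(C) algal bloom die-off — fish kill events ✗; water clarity down ✓; zooplankton density down ✗; nitrate down ✓; dissolved oxygen down ✓; surface temperature up ✓
(D) groundwater intrusion — fish kill events ✗; water clarity down ✓; zooplankton density down ✓; nitrate down ✓; dissolved oxygen down ✓; surface temperature up ✓
(A) is the only candidate with no mismatches.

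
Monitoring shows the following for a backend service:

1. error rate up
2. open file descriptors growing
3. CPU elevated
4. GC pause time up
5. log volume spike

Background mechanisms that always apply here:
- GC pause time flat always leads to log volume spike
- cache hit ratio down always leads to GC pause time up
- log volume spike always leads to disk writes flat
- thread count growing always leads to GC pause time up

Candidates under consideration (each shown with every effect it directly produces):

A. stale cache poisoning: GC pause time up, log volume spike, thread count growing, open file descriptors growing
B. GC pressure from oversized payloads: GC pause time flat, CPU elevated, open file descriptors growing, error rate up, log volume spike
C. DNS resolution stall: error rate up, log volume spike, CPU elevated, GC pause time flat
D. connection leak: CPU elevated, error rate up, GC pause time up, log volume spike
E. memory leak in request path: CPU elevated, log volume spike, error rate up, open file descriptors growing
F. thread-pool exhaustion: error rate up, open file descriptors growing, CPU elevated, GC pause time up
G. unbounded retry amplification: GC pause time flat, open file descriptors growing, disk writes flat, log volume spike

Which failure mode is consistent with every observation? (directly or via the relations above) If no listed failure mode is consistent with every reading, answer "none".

none

Checking each candidate against the observations:
(A) stale cache poisoning — does not account for error rate up, CPU elevated
(B) GC pressure from oversized payloads — error rate up match; open file descriptors growing match; CPU elevated match; GC pause time up miss; log volume spike match
(C) DNS resolution stall — error rate up match; open file descriptors growing miss; CPU elevated match; GC pause time up miss; log volume spike match
(D) connection leak — does not account for open file descriptors growing
(E) memory leak in request path — error rate up match; open file descriptors growing match; CPU elevated match; GC pause time up miss; log volume spike match
(F) thread-pool exhaustion — does not account for log volume spike
(G) unbounded retry amplification — fails on error rate up, CPU elevated, GC pause time up (predicts GC pause time flat, not GC pause time up)
Every candidate fails on at least one observation.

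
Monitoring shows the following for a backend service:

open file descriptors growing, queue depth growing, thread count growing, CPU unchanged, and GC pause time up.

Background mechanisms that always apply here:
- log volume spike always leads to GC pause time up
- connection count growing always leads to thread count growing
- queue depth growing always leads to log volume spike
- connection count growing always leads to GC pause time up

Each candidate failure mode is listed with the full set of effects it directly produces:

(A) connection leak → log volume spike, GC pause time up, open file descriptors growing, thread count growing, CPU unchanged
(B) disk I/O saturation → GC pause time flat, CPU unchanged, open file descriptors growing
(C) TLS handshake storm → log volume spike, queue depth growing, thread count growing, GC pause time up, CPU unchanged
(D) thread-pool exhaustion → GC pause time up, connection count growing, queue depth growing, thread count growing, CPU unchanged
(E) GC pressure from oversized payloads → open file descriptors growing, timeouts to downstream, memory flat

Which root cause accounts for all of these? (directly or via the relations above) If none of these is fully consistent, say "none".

Per-candidate check:
(A) connection leak — does not account for queue depth growing
(B) disk I/O saturation — fails on queue depth growing, thread count growing, GC pause time up (predicts GC pause time flat, not GC pause time up)
(C) TLS handshake storm — does not account for open file descriptors growing
(D) thread-pool exhaustion — does not account for open file descriptors growing
(E) GC pressure from oversized payloads — does not account for queue depth growing, thread count growing, CPU unchanged, GC pause time up
No candidate is consistent with all observations.

none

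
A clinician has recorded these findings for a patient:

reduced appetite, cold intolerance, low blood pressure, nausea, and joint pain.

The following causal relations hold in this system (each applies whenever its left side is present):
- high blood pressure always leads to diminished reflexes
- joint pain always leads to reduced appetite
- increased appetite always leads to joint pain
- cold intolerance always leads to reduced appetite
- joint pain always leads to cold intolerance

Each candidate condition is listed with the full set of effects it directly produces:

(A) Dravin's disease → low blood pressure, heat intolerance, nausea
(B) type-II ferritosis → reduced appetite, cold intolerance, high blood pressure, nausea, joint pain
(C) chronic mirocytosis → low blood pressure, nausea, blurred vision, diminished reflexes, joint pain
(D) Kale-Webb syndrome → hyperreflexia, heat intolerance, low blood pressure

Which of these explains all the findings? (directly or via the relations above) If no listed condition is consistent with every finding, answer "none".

C

Per-candidate check:
(A) Dravin's disease — reduced appetite NO; cold intolerance NO; low blood pressure yes; nausea yes; joint pain NO
(B) type-II ferritosis — reduced appetite yes; cold intolerance yes; low blood pressure NO; nausea yes; joint pain yes
(C) chronic mirocytosis — accounts for every observation (reduced appetite via joint pain → reduced appetite)
(D) Kale-Webb syndrome — reduced appetite NO; cold intolerance NO; low blood pressure yes; nausea NO; joint pain NO
Only (C) is consistent with every observation.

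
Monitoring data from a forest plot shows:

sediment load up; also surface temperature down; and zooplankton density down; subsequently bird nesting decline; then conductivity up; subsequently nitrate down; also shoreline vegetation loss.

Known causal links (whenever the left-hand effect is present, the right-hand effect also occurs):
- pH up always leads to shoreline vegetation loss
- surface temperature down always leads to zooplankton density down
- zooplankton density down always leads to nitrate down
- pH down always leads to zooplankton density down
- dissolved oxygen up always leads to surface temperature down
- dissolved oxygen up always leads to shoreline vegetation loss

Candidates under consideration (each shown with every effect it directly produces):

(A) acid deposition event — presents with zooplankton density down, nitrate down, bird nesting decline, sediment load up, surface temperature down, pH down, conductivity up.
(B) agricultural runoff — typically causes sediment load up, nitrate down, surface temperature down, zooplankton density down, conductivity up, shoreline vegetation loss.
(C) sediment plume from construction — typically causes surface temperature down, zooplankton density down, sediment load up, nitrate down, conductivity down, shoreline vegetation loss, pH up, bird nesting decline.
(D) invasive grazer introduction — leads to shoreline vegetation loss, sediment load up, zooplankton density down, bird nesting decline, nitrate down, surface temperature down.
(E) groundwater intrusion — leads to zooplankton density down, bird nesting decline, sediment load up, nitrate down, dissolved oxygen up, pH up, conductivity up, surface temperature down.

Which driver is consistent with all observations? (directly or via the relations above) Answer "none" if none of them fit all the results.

E

For each candidate, compare predicted effects to what was observed:
(A) acid deposition event — does not account for shoreline vegetation loss
(B) agricultural runoff — sediment load up ✓; surface temperature down ✓; zooplankton density down ✓; bird nesting decline ✗; conductivity up ✓; nitrate down ✓; shoreline vegetation loss ✓
(C) sediment plume from construction — sediment load up ✓; surface temperature down ✓; zooplankton density down ✓; bird nesting decline ✓; conductivity up ✗; nitrate down ✓; shoreline vegetation loss ✓
(D) invasive grazer introduction — sediment load up ✓; surface temperature down ✓; zooplankton density down ✓; bird nesting decline ✓; conductivity up ✗; nitrate down ✓; shoreline vegetation loss ✓
(E) groundwater intrusion — sediment load up ✓; surface temperature down ✓; zooplankton density down ✓; bird nesting decline ✓; conductivity up ✓; nitrate down ✓; shoreline vegetation loss ✓ (via pH up → shoreline vegetation loss)
(E) alone accounts for all the evidence.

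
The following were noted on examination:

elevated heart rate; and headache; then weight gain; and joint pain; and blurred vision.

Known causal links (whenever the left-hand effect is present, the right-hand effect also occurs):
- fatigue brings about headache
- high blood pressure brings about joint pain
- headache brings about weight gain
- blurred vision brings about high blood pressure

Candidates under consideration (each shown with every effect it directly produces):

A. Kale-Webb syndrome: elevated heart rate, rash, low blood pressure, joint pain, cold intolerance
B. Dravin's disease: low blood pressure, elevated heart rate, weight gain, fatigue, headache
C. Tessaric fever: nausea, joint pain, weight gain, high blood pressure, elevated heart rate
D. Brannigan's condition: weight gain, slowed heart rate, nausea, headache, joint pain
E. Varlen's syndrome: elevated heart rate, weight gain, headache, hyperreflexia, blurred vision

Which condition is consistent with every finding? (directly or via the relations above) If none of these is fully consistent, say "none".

Testing each hypothesis:
(A) Kale-Webb syndrome — does not account for headache, weight gain, blurred vision
(B) Dravin's disease — does not account for joint pain, blurred vision
(C) Tessaric fever — elevated heart rate match; headache miss; weight gain match; joint pain match; blurred vision miss
(D) Brannigan's condition — elevated heart rate miss; headache match; weight gain match; joint pain match; blurred vision miss
(E) Varlen's syndrome — accounts for every observation (joint pain via blurred vision → high blood pressure → joint pain)
Only (E) is consistent with every observation.

E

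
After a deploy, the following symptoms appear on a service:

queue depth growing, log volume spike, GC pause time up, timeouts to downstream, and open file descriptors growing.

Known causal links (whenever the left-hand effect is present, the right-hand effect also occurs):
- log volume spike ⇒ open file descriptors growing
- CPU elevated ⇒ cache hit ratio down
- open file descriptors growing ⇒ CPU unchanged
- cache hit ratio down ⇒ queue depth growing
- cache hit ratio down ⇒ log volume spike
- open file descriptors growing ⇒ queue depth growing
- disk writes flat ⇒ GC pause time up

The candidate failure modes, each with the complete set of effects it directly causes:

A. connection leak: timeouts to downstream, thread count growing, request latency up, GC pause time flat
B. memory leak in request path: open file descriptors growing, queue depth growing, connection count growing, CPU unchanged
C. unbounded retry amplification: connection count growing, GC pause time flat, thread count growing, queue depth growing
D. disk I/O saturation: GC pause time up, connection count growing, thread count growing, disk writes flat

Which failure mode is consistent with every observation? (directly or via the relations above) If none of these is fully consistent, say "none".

Checking each candidate against the observations:
(A) connection leak — fails on queue depth growing, log volume spike, GC pause time up, open file descriptors growing (predicts GC pause time flat, not GC pause time up)
(B) memory leak in request path — queue depth growing ✓; log volume spike ✗; GC pause time up ✗; timeouts to downstream ✗; open file descriptors growing ✓
(C) unbounded retry amplification — fails on log volume spike, GC pause time up, timeouts to downstream, open file descriptors growing (predicts GC pause time flat, not GC pause time up)
(D) disk I/O saturation — queue depth growing ✗; log volume spike ✗; GC pause time up ✓; timeouts to downstream ✗; open file descriptors growing ✗
No candidate is consistent with all observations.

none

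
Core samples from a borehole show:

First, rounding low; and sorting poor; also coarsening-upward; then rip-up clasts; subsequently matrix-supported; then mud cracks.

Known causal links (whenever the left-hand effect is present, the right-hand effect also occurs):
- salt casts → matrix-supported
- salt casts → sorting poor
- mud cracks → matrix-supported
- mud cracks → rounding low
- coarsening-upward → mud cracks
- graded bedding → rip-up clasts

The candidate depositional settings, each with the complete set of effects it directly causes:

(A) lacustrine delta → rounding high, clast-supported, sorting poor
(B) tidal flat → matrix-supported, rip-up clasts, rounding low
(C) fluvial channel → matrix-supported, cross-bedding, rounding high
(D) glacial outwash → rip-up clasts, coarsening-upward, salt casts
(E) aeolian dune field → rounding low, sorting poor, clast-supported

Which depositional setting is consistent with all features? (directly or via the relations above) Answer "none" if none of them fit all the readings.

D

Per-candidate check:
(A) lacustrine delta — rounding low -; sorting poor +; coarsening-upward -; rip-up clasts -; matrix-supported -; mud cracks -
(B) tidal flat — rounding low +; sorting poor -; coarsening-upward -; rip-up clasts +; matrix-supported +; mud cracks -
(C) fluvial channel — rounding low -; sorting poor -; coarsening-upward -; rip-up clasts -; matrix-supported +; mud cracks -
(D) glacial outwash — accounts for every observation (rounding low through coarsening-upward → mud cracks → rounding low)
(E) aeolian dune field — rounding low +; sorting poor +; coarsening-upward -; rip-up clasts -; matrix-supported -; mud cracks -
(D) alone accounts for all the evidence.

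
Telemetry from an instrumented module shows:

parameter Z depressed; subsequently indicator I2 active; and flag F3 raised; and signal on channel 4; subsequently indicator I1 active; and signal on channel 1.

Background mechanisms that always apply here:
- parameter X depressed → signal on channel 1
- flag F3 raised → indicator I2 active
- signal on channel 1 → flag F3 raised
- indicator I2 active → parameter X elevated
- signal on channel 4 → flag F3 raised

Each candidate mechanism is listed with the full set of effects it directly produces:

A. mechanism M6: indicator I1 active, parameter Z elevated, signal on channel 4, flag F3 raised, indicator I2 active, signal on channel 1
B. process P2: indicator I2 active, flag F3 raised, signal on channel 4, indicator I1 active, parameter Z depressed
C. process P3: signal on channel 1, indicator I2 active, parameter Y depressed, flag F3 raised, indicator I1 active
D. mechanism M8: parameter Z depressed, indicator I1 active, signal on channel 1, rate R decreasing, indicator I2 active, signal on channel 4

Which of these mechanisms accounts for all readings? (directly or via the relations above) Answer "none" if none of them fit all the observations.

D

Checking each candidate against the observations:
(A) mechanism M6 — parameter Z depressed miss; indicator I2 active match; flag F3 raised match; signal on channel 4 match; indicator I1 active match; signal on channel 1 match
(B) process P2 — does not account for signal on channel 1
(C) process P3 — parameter Z depressed miss; indicator I2 active match; flag F3 raised match; signal on channel 4 miss; indicator I1 active match; signal on channel 1 match
(D) mechanism M8 — parameter Z depressed match; indicator I2 active match; flag F3 raised match (through signal on channel 1 → flag F3 raised); signal on channel 4 match; indicator I1 active match; signal on channel 1 match
(D) is the only candidate with no mismatches.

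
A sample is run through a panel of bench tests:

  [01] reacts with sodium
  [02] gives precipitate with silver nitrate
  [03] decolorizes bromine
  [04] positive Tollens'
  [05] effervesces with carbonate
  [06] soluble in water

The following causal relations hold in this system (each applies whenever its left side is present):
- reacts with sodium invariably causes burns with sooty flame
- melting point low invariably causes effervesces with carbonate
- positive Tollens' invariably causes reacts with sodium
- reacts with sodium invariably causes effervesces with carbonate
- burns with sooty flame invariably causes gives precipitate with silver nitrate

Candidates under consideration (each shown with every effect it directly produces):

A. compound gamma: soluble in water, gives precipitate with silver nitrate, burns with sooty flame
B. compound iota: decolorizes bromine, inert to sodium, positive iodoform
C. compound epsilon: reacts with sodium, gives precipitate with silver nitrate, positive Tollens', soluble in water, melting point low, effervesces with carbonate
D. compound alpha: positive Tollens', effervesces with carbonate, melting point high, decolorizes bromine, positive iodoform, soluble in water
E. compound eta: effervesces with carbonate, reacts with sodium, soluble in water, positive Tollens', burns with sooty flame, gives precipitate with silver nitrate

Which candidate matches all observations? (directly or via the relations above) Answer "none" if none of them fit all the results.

D

Per-candidate check:
(A) compound gamma — reacts with sodium ✗; gives precipitate with silver nitrate ✓; decolorizes bromine ✗; positive Tollens' ✗; effervesces with carbonate ✗; soluble in water ✓
(B) compound iota — fails on reacts with sodium, gives precipitate with silver nitrate, positive Tollens', effervesces with carbonate, soluble in water (predicts inert to sodium, not reacts with sodium)
(C) compound epsilon — reacts with sodium ✓; gives precipitate with silver nitrate ✓; decolorizes bromine ✗; positive Tollens' ✓; effervesces with carbonate ✓; soluble in water ✓
(D) compound alpha — reacts with sodium ✓ (by positive Tollens' → reacts with sodium); gives precipitate with silver nitrate ✓ (by positive Tollens' → reacts with sodium → burns with sooty flame → gives precipitate with silver nitrate); decolorizes bromine ✓; positive Tollens' ✓; effervesces with carbonate ✓; soluble in water ✓
(E) compound eta — does not account for decolorizes bromine
Only (D) is consistent with every observation.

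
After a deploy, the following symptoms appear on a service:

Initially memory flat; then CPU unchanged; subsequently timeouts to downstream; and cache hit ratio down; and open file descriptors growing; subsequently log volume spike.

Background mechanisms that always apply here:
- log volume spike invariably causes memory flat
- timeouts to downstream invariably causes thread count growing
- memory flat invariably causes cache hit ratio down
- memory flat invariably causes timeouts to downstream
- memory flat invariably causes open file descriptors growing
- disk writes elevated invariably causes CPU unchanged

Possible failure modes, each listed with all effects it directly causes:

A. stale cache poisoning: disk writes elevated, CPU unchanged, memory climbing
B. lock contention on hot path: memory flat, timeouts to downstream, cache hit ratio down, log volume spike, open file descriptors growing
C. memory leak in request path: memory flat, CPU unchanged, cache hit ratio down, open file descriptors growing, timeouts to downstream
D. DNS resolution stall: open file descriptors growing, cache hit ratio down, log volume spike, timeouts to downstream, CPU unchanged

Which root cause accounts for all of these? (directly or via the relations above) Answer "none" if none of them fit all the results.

For each candidate, compare predicted effects to what was observed:
(A) stale cache poisoning — fails on memory flat, timeouts to downstream, cache hit ratio down, open file descriptors growing, log volume spike (predicts memory climbing, not memory flat)
(B) lock contention on hot path — does not account for CPU unchanged
(C) memory leak in request path — memory flat ✓; CPU unchanged ✓; timeouts to downstream ✓; cache hit ratio down ✓; open file descriptors growing ✓; log volume spike ✗
(D) DNS resolution stall — memory flat ✓ (through log volume spike → memory flat); CPU unchanged ✓; timeouts to downstream ✓; cache hit ratio down ✓; open file descriptors growing ✓; log volume spike ✓
(D) is the only candidate with no mismatches.

D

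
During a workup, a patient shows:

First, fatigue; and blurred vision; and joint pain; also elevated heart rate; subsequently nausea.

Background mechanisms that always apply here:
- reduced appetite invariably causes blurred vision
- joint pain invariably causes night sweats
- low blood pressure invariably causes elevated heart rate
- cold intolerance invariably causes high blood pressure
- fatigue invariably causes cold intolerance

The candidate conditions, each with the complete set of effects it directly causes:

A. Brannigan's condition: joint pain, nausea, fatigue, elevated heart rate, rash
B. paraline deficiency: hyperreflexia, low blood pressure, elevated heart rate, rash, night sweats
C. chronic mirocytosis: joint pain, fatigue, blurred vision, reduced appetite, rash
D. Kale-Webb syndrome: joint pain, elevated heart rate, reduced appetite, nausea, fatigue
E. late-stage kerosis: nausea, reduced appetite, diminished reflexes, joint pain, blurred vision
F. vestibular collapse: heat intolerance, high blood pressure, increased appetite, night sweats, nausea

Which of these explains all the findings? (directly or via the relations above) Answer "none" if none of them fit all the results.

D

Checking each candidate against the observations:
(A) Brannigan's condition — fatigue +; blurred vision -; joint pain +; elevated heart rate +; nausea +
(B) paraline deficiency — does not account for fatigue, blurred vision, joint pain, nausea
(C) chronic mirocytosis — does not account for elevated heart rate, nausea
(D) Kale-Webb syndrome — accounts for every observation (blurred vision through reduced appetite → blurred vision)
(E) late-stage kerosis — fatigue -; blurred vision +; joint pain +; elevated heart rate -; nausea +
(F) vestibular collapse — fatigue -; blurred vision -; joint pain -; elevated heart rate -; nausea +
Only (D) is consistent with every observation.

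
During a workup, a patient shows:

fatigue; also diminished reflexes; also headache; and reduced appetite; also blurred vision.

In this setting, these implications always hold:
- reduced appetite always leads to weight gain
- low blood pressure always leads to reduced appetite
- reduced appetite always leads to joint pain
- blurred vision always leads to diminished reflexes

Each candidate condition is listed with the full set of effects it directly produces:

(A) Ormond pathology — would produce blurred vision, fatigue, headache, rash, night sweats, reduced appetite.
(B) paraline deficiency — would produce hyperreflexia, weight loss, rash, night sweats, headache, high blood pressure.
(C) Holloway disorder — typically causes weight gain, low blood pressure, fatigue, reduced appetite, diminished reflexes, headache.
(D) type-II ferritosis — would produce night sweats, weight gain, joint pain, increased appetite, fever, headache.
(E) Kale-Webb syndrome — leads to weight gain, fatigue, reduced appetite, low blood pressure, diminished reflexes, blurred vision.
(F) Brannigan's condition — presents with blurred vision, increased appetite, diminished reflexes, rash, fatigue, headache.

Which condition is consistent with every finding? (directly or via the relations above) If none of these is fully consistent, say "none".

A

Testing each hypothesis:
(A) Ormond pathology — fatigue +; diminished reflexes + (through blurred vision → diminished reflexes); headache +; reduced appetite +; blurred vision +
(B) paraline deficiency — fatigue -; diminished reflexes -; headache +; reduced appetite -; blurred vision -
(C) Holloway disorder — does not account for blurred vision
(D) type-II ferritosis — fails on fatigue, diminished reflexes, reduced appetite, blurred vision (predicts increased appetite, not reduced appetite)
(E) Kale-Webb syndrome — fatigue +; diminished reflexes +; headache -; reduced appetite +; blurred vision +
(F) Brannigan's condition — fails on reduced appetite (predicts increased appetite, not reduced appetite)
Only (A) is consistent with every observation.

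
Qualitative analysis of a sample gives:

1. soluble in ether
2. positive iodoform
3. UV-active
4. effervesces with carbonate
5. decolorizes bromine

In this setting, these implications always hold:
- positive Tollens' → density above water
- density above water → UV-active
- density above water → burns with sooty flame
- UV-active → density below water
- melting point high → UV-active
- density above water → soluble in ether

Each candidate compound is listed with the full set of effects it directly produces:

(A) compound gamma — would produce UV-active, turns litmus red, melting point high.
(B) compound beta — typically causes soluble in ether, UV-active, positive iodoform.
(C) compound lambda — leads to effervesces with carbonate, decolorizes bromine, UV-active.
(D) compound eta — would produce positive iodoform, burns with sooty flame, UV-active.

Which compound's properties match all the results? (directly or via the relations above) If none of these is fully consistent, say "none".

none

For each candidate, compare predicted effects to what was observed:
(A) compound gamma — soluble in ether NO; positive iodoform NO; UV-active yes; effervesces with carbonate NO; decolorizes bromine NO
(B) compound beta — does not account for effervesces with carbonate, decolorizes bromine
(C) compound lambda — soluble in ether NO; positive iodoform NO; UV-active yes; effervesces with carbonate yes; decolorizes bromine yes
(D) compound eta — soluble in ether NO; positive iodoform yes; UV-active yes; effervesces with carbonate NO; decolorizes bromine NO
Every candidate fails on at least one observation.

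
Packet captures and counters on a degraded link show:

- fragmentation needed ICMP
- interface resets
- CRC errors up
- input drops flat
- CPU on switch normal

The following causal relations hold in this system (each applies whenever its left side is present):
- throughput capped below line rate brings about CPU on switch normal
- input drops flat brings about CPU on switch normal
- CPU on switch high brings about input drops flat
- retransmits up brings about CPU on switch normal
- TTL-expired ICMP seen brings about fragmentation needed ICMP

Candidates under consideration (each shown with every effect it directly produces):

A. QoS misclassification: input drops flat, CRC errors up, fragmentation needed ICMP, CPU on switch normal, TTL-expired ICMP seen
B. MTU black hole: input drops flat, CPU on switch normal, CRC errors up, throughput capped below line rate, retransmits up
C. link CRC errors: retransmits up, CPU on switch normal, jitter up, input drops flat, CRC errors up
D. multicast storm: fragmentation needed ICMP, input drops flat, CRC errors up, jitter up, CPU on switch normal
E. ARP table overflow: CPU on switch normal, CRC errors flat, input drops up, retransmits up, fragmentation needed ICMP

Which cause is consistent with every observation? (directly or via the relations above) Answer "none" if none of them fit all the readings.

Checking each candidate against the observations:
(A) QoS misclassification — fragmentation needed ICMP match; interface resets miss; CRC errors up match; input drops flat match; CPU on switch normal match
(B) MTU black hole — fragmentation needed ICMP miss; interface resets miss; CRC errors up match; input drops flat match; CPU on switch normal match
(C) link CRC errors — fragmentation needed ICMP miss; interface resets miss; CRC errors up match; input drops flat match; CPU on switch normal match
(D) multicast storm — does not account for interface resets
(E) ARP table overflow — fails on interface resets, CRC errors up, input drops flat (predicts CRC errors flat, not CRC errors up; predicts input drops up, not input drops flat)
Every candidate fails on at least one observation.

none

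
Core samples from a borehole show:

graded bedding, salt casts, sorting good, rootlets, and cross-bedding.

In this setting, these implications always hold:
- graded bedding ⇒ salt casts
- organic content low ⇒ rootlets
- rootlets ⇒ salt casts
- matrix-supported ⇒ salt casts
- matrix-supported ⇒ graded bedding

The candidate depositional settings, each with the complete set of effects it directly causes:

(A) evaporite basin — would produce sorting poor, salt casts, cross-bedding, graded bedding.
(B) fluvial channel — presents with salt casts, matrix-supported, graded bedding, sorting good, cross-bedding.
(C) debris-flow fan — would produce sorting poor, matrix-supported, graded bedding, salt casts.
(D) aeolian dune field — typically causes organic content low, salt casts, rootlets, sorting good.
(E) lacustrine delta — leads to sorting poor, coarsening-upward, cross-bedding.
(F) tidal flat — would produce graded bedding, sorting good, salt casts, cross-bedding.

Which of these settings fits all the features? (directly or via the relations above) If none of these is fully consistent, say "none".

none

For each candidate, compare predicted effects to what was observed:
(A) evaporite basin — graded bedding match; salt casts match; sorting good miss; rootlets miss; cross-bedding match
(B) fluvial channel — does not account for rootlets
(C) debris-flow fan — fails on sorting good, rootlets, cross-bedding (predicts sorting poor, not sorting good)
(D) aeolian dune field — graded bedding miss; salt casts match; sorting good match; rootlets match; cross-bedding miss
(E) lacustrine delta — fails on graded bedding, salt casts, sorting good, rootlets (predicts sorting poor, not sorting good)
(F) tidal flat — does not account for rootlets
None of the listed candidates fits everything.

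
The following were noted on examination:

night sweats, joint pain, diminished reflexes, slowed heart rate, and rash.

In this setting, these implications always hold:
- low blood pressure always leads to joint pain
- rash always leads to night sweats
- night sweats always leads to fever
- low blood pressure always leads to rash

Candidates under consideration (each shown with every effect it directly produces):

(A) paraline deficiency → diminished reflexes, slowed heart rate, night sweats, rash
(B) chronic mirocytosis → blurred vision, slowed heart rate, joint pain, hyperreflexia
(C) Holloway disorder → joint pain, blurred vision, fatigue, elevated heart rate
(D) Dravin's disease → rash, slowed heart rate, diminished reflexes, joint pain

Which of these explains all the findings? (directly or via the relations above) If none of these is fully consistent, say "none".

D

Testing each hypothesis:
(A) paraline deficiency — night sweats +; joint pain -; diminished reflexes +; slowed heart rate +; rash +
(B) chronic mirocytosis — night sweats -; joint pain +; diminished reflexes -; slowed heart rate +; rash -
(C) Holloway disorder — night sweats -; joint pain +; diminished reflexes -; slowed heart rate -; rash -
(D) Dravin's disease — accounts for every observation (night sweats via rash → night sweats)
Only (D) is consistent with every observation.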